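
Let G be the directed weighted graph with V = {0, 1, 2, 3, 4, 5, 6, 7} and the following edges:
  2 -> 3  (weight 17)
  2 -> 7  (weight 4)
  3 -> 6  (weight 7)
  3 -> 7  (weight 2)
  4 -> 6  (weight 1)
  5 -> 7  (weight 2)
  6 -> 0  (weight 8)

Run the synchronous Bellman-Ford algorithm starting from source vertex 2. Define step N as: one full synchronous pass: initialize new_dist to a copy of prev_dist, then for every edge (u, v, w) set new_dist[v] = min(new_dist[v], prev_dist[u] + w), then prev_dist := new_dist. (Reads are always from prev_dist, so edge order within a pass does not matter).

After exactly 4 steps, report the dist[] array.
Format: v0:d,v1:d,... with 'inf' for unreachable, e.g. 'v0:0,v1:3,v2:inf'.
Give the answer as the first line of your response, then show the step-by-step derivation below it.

v0:32,v1:inf,v2:0,v3:17,v4:inf,v5:inf,v6:24,v7:4

step 1: dist = v0:inf,v1:inf,v2:0,v3:17,v4:inf,v5:inf,v6:inf,v7:4
step 2: dist = v0:inf,v1:inf,v2:0,v3:17,v4:inf,v5:inf,v6:24,v7:4
step 3: dist = v0:32,v1:inf,v2:0,v3:17,v4:inf,v5:inf,v6:24,v7:4
step 4: dist = v0:32,v1:inf,v2:0,v3:17,v4:inf,v5:inf,v6:24,v7:4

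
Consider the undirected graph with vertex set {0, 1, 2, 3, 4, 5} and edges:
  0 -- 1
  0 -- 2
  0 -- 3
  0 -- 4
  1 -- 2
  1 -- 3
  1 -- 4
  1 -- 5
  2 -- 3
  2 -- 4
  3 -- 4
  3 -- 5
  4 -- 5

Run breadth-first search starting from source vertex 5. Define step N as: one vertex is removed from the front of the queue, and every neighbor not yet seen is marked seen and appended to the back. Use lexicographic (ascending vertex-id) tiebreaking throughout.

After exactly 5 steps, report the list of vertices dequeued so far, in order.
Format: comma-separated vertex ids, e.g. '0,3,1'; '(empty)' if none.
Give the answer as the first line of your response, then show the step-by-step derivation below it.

5,1,3,4,0

step 1: dequeue 5; queue=[1,3,4]; order=5
step 2: dequeue 1; queue=[3,4,0,2]; order=5,1
step 3: dequeue 3; queue=[4,0,2]; order=5,1,3
step 4: dequeue 4; queue=[0,2]; order=5,1,3,4
step 5: dequeue 0; queue=[2]; order=5,1,3,4,0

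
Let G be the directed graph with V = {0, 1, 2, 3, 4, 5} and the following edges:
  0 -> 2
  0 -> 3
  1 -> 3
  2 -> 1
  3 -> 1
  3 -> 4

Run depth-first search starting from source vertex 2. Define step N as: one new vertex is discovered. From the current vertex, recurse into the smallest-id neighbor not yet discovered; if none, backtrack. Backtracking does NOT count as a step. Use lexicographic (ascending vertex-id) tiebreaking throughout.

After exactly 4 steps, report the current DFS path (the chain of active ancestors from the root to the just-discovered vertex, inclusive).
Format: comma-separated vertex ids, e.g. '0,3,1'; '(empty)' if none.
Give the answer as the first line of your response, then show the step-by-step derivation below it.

2,1,3,4

step 1: discover 2; path=2; order=2
step 2: discover 1; path=2>1; order=2,1
step 3: discover 3; path=2>1>3; order=2,1,3
step 4: discover 4; path=2>1>3>4; order=2,1,3,4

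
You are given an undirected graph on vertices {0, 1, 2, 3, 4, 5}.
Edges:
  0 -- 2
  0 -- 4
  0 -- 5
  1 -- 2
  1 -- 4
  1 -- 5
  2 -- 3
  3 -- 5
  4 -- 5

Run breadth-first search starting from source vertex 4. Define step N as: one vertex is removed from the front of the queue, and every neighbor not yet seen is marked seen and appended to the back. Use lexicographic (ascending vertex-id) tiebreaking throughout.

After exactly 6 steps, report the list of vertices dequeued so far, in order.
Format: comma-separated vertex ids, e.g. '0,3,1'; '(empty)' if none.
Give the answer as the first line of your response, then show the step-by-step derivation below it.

4,0,1,5,2,3

step 1: dequeue 4; queue=[0,1,5]; order=4
step 2: dequeue 0; queue=[1,5,2]; order=4,0
step 3: dequeue 1; queue=[5,2]; order=4,0,1
step 4: dequeue 5; queue=[2,3]; order=4,0,1,5
step 5: dequeue 2; queue=[3]; order=4,0,1,5,2
step 6: dequeue 3; queue=[(empty)]; order=4,0,1,5,2,3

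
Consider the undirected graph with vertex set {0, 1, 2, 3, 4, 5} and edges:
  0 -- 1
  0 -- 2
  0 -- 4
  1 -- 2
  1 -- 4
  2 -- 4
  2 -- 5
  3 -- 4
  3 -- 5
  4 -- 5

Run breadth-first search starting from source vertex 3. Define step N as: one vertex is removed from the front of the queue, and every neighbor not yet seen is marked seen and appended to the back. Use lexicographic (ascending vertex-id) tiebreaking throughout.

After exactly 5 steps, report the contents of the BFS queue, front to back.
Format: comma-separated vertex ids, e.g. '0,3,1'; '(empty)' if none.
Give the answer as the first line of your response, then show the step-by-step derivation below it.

2

step 1: dequeue 3; queue=[4,5]; order=3
step 2: dequeue 4; queue=[5,0,1,2]; order=3,4
step 3: dequeue 5; queue=[0,1,2]; order=3,4,5
step 4: dequeue 0; queue=[1,2]; order=3,4,5,0
step 5: dequeue 1; queue=[2]; order=3,4,5,0,1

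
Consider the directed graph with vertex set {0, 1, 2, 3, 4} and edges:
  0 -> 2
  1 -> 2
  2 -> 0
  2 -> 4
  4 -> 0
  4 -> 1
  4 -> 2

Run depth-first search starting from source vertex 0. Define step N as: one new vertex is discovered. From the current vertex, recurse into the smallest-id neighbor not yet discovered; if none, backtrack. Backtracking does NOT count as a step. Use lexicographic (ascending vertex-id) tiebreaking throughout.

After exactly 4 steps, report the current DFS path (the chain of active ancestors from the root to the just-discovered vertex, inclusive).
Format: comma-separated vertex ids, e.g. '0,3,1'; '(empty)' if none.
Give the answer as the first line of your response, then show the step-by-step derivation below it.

0,2,4,1

step 1: discover 0; path=0; order=0
step 2: discover 2; path=0>2; order=0,2
step 3: discover 4; path=0>2>4; order=0,2,4
step 4: discover 1; path=0>2>4>1; order=0,2,4,1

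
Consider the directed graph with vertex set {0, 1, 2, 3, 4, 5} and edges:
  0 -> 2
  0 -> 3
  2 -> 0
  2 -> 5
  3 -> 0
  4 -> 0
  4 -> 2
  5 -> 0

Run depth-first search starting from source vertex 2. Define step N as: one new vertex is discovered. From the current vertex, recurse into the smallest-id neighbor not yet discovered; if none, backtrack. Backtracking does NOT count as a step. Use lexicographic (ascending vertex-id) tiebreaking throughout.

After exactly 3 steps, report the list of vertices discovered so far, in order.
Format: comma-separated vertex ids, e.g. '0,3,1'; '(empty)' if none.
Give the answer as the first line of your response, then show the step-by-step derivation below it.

2,0,3

step 1: discover 2; path=2; order=2
step 2: discover 0; path=2>0; order=2,0
step 3: discover 3; path=2>0>3; order=2,0,3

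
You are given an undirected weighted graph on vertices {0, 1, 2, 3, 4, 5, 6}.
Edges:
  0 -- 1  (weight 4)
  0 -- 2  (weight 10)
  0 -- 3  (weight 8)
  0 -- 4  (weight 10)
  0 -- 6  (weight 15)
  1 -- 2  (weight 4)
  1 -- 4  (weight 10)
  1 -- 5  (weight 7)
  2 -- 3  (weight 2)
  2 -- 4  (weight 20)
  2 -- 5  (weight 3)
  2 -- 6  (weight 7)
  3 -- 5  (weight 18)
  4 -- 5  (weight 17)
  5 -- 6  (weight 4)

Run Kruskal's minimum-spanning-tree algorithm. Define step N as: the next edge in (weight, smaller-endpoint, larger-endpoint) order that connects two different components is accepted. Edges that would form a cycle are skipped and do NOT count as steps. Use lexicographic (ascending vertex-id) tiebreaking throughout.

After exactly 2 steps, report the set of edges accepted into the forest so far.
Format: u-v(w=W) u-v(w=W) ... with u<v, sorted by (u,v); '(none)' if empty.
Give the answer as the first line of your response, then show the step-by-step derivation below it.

2-3(w=2) 2-5(w=3)

step 1: add edge 2-3 (w=2); MST = {2-3(w=2)}
step 2: add edge 2-5 (w=3); MST = {2-3(w=2) 2-5(w=3)}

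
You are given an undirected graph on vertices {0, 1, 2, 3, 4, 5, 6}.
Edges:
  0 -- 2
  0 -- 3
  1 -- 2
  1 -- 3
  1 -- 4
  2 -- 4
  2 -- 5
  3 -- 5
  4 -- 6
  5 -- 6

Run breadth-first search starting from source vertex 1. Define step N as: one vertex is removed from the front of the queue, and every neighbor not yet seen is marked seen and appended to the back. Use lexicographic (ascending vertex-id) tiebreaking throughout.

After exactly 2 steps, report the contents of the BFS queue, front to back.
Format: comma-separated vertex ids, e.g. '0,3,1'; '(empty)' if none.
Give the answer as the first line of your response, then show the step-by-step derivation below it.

3,4,0,5

step 1: dequeue 1; queue=[2,3,4]; order=1
step 2: dequeue 2; queue=[3,4,0,5]; order=1,2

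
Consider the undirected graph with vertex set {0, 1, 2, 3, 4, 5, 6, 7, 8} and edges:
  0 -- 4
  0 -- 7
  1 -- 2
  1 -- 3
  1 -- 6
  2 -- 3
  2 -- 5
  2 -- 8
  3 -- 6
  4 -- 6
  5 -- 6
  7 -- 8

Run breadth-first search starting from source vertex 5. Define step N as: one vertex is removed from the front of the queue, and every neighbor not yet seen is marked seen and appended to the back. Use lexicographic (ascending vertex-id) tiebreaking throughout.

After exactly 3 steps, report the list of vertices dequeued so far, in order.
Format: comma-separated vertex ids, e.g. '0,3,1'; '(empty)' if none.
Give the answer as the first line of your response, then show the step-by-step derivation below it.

5,2,6

step 1: dequeue 5; queue=[2,6]; order=5
step 2: dequeue 2; queue=[6,1,3,8]; order=5,2
step 3: dequeue 6; queue=[1,3,8,4]; order=5,2,6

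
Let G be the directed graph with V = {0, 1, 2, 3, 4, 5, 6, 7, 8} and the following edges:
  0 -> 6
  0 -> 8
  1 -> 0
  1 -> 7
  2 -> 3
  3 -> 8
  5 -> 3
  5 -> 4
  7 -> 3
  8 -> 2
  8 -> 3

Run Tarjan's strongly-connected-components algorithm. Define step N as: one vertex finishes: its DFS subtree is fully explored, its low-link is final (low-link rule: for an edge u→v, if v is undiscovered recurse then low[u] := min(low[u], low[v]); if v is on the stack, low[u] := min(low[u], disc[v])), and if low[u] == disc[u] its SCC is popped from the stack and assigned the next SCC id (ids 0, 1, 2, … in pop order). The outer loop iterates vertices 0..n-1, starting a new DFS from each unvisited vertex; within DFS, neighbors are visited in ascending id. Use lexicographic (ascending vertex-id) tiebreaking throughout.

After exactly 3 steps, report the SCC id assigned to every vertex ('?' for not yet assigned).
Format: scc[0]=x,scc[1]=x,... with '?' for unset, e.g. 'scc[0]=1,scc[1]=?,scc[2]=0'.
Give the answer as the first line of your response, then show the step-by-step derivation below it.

scc[0]=?,scc[1]=?,scc[2]=?,scc[3]=?,scc[4]=?,scc[5]=?,scc[6]=0,scc[7]=?,scc[8]=?

step 1: low=(low[0]=0,low[1]=?,low[2]=?,low[3]=?,low[4]=?,low[5]=?,low[6]=1,low[7]=?,low[8]=?); scc=(scc[0]=?,scc[1]=?,scc[2]=?,scc[3]=?,scc[4]=?,scc[5]=?,scc[6]=0,scc[7]=?,scc[8]=?)
step 2: low=(low[0]=0,low[1]=?,low[2]=3,low[3]=2,low[4]=?,low[5]=?,low[6]=1,low[7]=?,low[8]=2); scc=(scc[0]=?,scc[1]=?,scc[2]=?,scc[3]=?,scc[4]=?,scc[5]=?,scc[6]=0,scc[7]=?,scc[8]=?)
step 3: low=(low[0]=0,low[1]=?,low[2]=2,low[3]=2,low[4]=?,low[5]=?,low[6]=1,low[7]=?,low[8]=2); scc=(scc[0]=?,scc[1]=?,scc[2]=?,scc[3]=?,scc[4]=?,scc[5]=?,scc[6]=0,scc[7]=?,scc[8]=?)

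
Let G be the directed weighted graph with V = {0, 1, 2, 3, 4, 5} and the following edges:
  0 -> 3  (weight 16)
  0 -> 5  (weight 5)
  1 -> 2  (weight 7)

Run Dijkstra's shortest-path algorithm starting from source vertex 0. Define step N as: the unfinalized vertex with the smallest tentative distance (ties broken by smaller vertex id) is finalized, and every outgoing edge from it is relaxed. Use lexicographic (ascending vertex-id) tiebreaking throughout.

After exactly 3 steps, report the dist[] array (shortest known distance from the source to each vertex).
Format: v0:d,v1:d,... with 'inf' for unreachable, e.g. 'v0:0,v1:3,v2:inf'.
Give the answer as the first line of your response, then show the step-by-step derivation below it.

v0:0,v1:inf,v2:inf,v3:16,v4:inf,v5:5

step 1: dist = v0:0,v1:inf,v2:inf,v3:16,v4:inf,v5:5
step 2: dist = v0:0,v1:inf,v2:inf,v3:16,v4:inf,v5:5
step 3: dist = v0:0,v1:inf,v2:inf,v3:16,v4:inf,v5:5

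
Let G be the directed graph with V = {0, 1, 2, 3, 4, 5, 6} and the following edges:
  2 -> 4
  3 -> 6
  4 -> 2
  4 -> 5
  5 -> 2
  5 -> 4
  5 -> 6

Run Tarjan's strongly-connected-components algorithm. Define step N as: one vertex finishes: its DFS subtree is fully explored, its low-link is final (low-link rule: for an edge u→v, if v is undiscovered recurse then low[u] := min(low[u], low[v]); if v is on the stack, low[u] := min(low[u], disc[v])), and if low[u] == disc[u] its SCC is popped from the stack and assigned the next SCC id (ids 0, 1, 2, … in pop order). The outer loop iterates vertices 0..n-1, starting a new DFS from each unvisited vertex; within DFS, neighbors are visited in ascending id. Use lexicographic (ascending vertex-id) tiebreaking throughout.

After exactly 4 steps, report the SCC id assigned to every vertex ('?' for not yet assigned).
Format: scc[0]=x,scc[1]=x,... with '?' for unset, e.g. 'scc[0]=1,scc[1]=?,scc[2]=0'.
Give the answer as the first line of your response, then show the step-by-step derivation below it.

scc[0]=0,scc[1]=1,scc[2]=?,scc[3]=?,scc[4]=?,scc[5]=?,scc[6]=2

step 1: low=(low[0]=0,low[1]=?,low[2]=?,low[3]=?,low[4]=?,low[5]=?,low[6]=?); scc=(scc[0]=0,scc[1]=?,scc[2]=?,scc[3]=?,scc[4]=?,scc[5]=?,scc[6]=?)
step 2: low=(low[0]=0,low[1]=1,low[2]=?,low[3]=?,low[4]=?,low[5]=?,low[6]=?); scc=(scc[0]=0,scc[1]=1,scc[2]=?,scc[3]=?,scc[4]=?,scc[5]=?,scc[6]=?)
step 3: low=(low[0]=0,low[1]=1,low[2]=2,low[3]=?,low[4]=2,low[5]=2,low[6]=5); scc=(scc[0]=0,scc[1]=1,scc[2]=?,scc[3]=?,scc[4]=?,scc[5]=?,scc[6]=2)
step 4: low=(low[0]=0,low[1]=1,low[2]=2,low[3]=?,low[4]=2,low[5]=2,low[6]=5); scc=(scc[0]=0,scc[1]=1,scc[2]=?,scc[3]=?,scc[4]=?,scc[5]=?,scc[6]=2)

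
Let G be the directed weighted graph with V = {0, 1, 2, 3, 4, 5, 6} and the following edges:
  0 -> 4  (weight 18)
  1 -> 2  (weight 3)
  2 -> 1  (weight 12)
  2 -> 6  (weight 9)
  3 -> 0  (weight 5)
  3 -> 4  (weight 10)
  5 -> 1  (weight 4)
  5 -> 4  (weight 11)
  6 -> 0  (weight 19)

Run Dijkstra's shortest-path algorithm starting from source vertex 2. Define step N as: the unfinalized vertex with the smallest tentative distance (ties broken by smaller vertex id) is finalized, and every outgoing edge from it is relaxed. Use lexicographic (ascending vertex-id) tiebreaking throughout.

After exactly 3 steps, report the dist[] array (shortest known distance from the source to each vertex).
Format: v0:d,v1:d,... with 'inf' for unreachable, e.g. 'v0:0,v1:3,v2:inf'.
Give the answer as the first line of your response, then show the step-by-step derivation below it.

v0:28,v1:12,v2:0,v3:inf,v4:inf,v5:inf,v6:9

step 1: dist = v0:inf,v1:12,v2:0,v3:inf,v4:inf,v5:inf,v6:9
step 2: dist = v0:28,v1:12,v2:0,v3:inf,v4:inf,v5:inf,v6:9
step 3: dist = v0:28,v1:12,v2:0,v3:inf,v4:inf,v5:inf,v6:9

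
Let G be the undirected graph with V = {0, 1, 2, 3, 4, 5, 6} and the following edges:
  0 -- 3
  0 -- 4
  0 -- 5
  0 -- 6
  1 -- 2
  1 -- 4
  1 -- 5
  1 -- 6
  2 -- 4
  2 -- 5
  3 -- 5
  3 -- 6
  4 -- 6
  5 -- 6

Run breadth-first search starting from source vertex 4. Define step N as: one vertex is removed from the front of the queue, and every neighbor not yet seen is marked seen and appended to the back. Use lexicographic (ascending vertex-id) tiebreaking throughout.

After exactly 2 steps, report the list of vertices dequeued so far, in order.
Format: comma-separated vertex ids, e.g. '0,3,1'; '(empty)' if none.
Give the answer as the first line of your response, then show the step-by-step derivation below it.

4,0

step 1: dequeue 4; queue=[0,1,2,6]; order=4
step 2: dequeue 0; queue=[1,2,6,3,5]; order=4,0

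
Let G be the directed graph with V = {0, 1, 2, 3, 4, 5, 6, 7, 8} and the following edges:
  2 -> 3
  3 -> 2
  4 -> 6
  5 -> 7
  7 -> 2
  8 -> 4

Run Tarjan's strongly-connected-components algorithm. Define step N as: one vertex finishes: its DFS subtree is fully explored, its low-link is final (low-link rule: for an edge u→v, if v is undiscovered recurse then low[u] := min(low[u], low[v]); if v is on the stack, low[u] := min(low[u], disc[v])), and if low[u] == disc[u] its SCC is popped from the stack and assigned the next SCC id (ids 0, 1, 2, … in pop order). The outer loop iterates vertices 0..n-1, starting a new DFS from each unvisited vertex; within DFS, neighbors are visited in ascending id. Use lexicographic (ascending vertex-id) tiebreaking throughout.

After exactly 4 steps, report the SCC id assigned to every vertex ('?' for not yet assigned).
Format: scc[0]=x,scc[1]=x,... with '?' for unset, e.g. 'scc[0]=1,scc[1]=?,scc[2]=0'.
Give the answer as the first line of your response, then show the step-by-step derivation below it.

scc[0]=0,scc[1]=1,scc[2]=2,scc[3]=2,scc[4]=?,scc[5]=?,scc[6]=?,scc[7]=?,scc[8]=?

step 1: low=(low[0]=0,low[1]=?,low[2]=?,low[3]=?,low[4]=?,low[5]=?,low[6]=?,low[7]=?,low[8]=?); scc=(scc[0]=0,scc[1]=?,scc[2]=?,scc[3]=?,scc[4]=?,scc[5]=?,scc[6]=?,scc[7]=?,scc[8]=?)
step 2: low=(low[0]=0,low[1]=1,low[2]=?,low[3]=?,low[4]=?,low[5]=?,low[6]=?,low[7]=?,low[8]=?); scc=(scc[0]=0,scc[1]=1,scc[2]=?,scc[3]=?,scc[4]=?,scc[5]=?,scc[6]=?,scc[7]=?,scc[8]=?)
step 3: low=(low[0]=0,low[1]=1,low[2]=2,low[3]=2,low[4]=?,low[5]=?,low[6]=?,low[7]=?,low[8]=?); scc=(scc[0]=0,scc[1]=1,scc[2]=?,scc[3]=?,scc[4]=?,scc[5]=?,scc[6]=?,scc[7]=?,scc[8]=?)
step 4: low=(low[0]=0,low[1]=1,low[2]=2,low[3]=2,low[4]=?,low[5]=?,low[6]=?,low[7]=?,low[8]=?); scc=(scc[0]=0,scc[1]=1,scc[2]=2,scc[3]=2,scc[4]=?,scc[5]=?,scc[6]=?,scc[7]=?,scc[8]=?)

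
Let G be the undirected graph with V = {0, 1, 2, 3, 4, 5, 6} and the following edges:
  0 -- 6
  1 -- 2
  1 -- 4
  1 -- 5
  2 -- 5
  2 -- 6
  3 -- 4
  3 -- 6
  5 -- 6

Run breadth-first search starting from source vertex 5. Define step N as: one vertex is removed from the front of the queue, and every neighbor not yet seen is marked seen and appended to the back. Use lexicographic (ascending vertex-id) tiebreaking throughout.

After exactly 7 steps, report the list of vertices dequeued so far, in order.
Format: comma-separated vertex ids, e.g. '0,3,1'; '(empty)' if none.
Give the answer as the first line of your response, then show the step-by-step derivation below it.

5,1,2,6,4,0,3

step 1: dequeue 5; queue=[1,2,6]; order=5
step 2: dequeue 1; queue=[2,6,4]; order=5,1
step 3: dequeue 2; queue=[6,4]; order=5,1,2
step 4: dequeue 6; queue=[4,0,3]; order=5,1,2,6
step 5: dequeue 4; queue=[0,3]; order=5,1,2,6,4
step 6: dequeue 0; queue=[3]; order=5,1,2,6,4,0
step 7: dequeue 3; queue=[(empty)]; order=5,1,2,6,4,0,3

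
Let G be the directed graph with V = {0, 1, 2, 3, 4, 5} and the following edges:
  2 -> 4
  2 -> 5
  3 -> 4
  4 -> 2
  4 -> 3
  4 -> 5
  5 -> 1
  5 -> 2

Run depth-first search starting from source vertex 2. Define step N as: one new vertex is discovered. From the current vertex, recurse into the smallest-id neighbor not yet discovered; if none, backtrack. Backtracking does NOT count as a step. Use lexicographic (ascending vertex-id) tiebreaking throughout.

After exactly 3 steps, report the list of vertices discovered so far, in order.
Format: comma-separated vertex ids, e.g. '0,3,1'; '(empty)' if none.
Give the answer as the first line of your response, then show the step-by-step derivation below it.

2,4,3

step 1: discover 2; path=2; order=2
step 2: discover 4; path=2>4; order=2,4
step 3: discover 3; path=2>4>3; order=2,4,3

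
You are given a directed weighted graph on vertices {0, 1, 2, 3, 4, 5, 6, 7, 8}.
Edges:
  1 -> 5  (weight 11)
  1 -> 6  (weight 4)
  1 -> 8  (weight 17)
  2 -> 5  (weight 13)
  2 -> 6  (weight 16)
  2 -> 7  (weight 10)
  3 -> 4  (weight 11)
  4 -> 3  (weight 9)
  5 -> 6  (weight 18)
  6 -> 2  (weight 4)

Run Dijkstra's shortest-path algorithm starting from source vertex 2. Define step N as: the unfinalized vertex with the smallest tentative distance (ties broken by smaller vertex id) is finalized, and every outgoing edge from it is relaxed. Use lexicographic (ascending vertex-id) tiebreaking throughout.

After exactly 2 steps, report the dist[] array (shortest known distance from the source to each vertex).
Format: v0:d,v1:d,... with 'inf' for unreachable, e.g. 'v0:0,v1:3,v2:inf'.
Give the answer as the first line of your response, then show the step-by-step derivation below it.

v0:inf,v1:inf,v2:0,v3:inf,v4:inf,v5:13,v6:16,v7:10,v8:inf

step 1: dist = v0:inf,v1:inf,v2:0,v3:inf,v4:inf,v5:13,v6:16,v7:10,v8:inf
step 2: dist = v0:inf,v1:inf,v2:0,v3:inf,v4:inf,v5:13,v6:16,v7:10,v8:inf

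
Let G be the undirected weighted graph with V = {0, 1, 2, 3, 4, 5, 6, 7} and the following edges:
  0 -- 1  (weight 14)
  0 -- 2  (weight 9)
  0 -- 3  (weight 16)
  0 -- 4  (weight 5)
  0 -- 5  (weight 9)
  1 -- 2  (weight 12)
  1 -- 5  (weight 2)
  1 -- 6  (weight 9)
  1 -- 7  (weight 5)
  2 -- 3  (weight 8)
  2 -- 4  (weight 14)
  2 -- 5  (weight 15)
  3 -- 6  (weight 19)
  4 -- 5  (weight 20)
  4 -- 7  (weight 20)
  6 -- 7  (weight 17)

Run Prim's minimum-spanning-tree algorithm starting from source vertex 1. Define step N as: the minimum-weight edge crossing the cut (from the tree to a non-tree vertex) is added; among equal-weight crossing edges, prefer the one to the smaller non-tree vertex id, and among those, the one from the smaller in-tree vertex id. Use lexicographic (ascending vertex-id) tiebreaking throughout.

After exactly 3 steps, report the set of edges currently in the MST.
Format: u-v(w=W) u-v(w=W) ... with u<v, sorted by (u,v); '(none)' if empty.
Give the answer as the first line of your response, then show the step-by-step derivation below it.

0-5(w=9) 1-5(w=2) 1-7(w=5)

step 1: add edge 1-5 (w=2); MST = {1-5(w=2)}
step 2: add edge 1-7 (w=5); MST = {1-5(w=2) 1-7(w=5)}
step 3: add edge 0-5 (w=9); MST = {0-5(w=9) 1-5(w=2) 1-7(w=5)}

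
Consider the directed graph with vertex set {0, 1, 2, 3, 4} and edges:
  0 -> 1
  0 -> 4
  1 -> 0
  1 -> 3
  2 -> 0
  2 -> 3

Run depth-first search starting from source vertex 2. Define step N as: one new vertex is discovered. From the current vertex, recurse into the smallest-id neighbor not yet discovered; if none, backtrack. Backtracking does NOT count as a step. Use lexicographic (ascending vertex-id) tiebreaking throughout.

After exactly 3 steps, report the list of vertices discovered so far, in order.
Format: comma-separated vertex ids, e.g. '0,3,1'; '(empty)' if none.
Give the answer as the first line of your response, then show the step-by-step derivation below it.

2,0,1

step 1: discover 2; path=2; order=2
step 2: discover 0; path=2>0; order=2,0
step 3: discover 1; path=2>0>1; order=2,0,1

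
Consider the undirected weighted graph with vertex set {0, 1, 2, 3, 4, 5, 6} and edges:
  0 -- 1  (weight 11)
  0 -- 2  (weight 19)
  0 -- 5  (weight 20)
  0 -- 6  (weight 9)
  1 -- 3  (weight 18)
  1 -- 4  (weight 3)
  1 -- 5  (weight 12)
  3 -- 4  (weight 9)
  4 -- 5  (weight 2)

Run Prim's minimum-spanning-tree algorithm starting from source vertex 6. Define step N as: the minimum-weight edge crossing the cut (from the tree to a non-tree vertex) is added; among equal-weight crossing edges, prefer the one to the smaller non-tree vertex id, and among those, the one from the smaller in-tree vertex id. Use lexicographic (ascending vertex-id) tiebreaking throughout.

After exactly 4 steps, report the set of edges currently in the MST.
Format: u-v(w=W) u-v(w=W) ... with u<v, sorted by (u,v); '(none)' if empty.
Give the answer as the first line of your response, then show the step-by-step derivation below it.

0-1(w=11) 0-6(w=9) 1-4(w=3) 4-5(w=2)

step 1: add edge 0-6 (w=9); MST = {0-6(w=9)}
step 2: add edge 0-1 (w=11); MST = {0-1(w=11) 0-6(w=9)}
step 3: add edge 1-4 (w=3); MST = {0-1(w=11) 0-6(w=9) 1-4(w=3)}
step 4: add edge 4-5 (w=2); MST = {0-1(w=11) 0-6(w=9) 1-4(w=3) 4-5(w=2)}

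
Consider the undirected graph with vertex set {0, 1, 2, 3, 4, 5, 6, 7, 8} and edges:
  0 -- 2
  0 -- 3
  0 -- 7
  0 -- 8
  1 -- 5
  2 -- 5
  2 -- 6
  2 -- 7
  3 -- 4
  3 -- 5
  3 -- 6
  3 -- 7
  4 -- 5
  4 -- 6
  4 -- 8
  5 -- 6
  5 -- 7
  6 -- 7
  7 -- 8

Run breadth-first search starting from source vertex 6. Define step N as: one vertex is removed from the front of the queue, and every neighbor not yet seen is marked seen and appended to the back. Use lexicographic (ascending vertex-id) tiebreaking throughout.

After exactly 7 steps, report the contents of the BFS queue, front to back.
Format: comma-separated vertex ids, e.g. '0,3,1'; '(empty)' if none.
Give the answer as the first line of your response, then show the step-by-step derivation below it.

8,1

step 1: dequeue 6; queue=[2,3,4,5,7]; order=6
step 2: dequeue 2; queue=[3,4,5,7,0]; order=6,2
step 3: dequeue 3; queue=[4,5,7,0]; order=6,2,3
step 4: dequeue 4; queue=[5,7,0,8]; order=6,2,3,4
step 5: dequeue 5; queue=[7,0,8,1]; order=6,2,3,4,5
step 6: dequeue 7; queue=[0,8,1]; order=6,2,3,4,5,7
step 7: dequeue 0; queue=[8,1]; order=6,2,3,4,5,7,0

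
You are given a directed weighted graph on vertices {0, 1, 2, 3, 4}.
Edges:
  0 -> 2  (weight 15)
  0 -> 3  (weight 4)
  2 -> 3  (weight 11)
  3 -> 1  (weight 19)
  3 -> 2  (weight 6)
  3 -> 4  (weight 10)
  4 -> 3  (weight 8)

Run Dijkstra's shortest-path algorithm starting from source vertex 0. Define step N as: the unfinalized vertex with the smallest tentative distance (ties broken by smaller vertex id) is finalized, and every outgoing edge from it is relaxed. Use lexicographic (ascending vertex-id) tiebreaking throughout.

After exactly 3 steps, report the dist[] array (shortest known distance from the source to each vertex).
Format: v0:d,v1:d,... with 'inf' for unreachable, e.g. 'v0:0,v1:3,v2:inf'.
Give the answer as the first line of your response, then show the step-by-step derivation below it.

v0:0,v1:23,v2:10,v3:4,v4:14

step 1: dist = v0:0,v1:inf,v2:15,v3:4,v4:inf
step 2: dist = v0:0,v1:23,v2:10,v3:4,v4:14
step 3: dist = v0:0,v1:23,v2:10,v3:4,v4:14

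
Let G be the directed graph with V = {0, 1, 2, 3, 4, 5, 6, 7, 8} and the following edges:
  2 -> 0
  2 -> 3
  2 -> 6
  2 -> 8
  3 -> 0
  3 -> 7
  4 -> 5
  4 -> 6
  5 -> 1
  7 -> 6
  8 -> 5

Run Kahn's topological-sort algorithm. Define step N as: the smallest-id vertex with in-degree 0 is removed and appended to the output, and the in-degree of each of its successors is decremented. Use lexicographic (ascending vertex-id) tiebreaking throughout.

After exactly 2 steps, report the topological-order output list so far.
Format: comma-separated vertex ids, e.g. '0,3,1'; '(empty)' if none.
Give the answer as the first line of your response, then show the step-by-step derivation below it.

2,3

step 1: output 2; order=[2]; indeg=(1,1,0,0,0,2,2,1,0)
step 2: output 3; order=[2,3]; indeg=(0,1,0,0,0,2,2,0,0)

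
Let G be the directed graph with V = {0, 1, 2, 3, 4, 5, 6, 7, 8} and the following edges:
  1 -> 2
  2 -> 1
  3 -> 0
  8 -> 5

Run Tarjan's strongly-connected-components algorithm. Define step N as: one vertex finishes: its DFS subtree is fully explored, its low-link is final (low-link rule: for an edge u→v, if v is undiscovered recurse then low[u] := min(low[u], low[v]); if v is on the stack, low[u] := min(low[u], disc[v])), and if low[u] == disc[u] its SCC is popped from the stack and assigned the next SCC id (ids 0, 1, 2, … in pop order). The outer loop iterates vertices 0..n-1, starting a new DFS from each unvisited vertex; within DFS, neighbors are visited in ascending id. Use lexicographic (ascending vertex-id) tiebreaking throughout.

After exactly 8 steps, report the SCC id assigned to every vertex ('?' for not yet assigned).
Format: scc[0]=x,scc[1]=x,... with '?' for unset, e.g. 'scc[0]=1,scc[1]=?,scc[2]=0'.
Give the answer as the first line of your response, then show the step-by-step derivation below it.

scc[0]=0,scc[1]=1,scc[2]=1,scc[3]=2,scc[4]=3,scc[5]=4,scc[6]=5,scc[7]=6,scc[8]=?

step 1: low=(low[0]=0,low[1]=?,low[2]=?,low[3]=?,low[4]=?,low[5]=?,low[6]=?,low[7]=?,low[8]=?); scc=(scc[0]=0,scc[1]=?,scc[2]=?,scc[3]=?,scc[4]=?,scc[5]=?,scc[6]=?,scc[7]=?,scc[8]=?)
step 2: low=(low[0]=0,low[1]=1,low[2]=1,low[3]=?,low[4]=?,low[5]=?,low[6]=?,low[7]=?,low[8]=?); scc=(scc[0]=0,scc[1]=?,scc[2]=?,scc[3]=?,scc[4]=?,scc[5]=?,scc[6]=?,scc[7]=?,scc[8]=?)
step 3: low=(low[0]=0,low[1]=1,low[2]=1,low[3]=?,low[4]=?,low[5]=?,low[6]=?,low[7]=?,low[8]=?); scc=(scc[0]=0,scc[1]=1,scc[2]=1,scc[3]=?,scc[4]=?,scc[5]=?,scc[6]=?,scc[7]=?,scc[8]=?)
step 4: low=(low[0]=0,low[1]=1,low[2]=1,low[3]=3,low[4]=?,low[5]=?,low[6]=?,low[7]=?,low[8]=?); scc=(scc[0]=0,scc[1]=1,scc[2]=1,scc[3]=2,scc[4]=?,scc[5]=?,scc[6]=?,scc[7]=?,scc[8]=?)
step 5: low=(low[0]=0,low[1]=1,low[2]=1,low[3]=3,low[4]=4,low[5]=?,low[6]=?,low[7]=?,low[8]=?); scc=(scc[0]=0,scc[1]=1,scc[2]=1,scc[3]=2,scc[4]=3,scc[5]=?,scc[6]=?,scc[7]=?,scc[8]=?)
step 6: low=(low[0]=0,low[1]=1,low[2]=1,low[3]=3,low[4]=4,low[5]=5,low[6]=?,low[7]=?,low[8]=?); scc=(scc[0]=0,scc[1]=1,scc[2]=1,scc[3]=2,scc[4]=3,scc[5]=4,scc[6]=?,scc[7]=?,scc[8]=?)
step 7: low=(low[0]=0,low[1]=1,low[2]=1,low[3]=3,low[4]=4,low[5]=5,low[6]=6,low[7]=?,low[8]=?); scc=(scc[0]=0,scc[1]=1,scc[2]=1,scc[3]=2,scc[4]=3,scc[5]=4,scc[6]=5,scc[7]=?,scc[8]=?)
step 8: low=(low[0]=0,low[1]=1,low[2]=1,low[3]=3,low[4]=4,low[5]=5,low[6]=6,low[7]=7,low[8]=?); scc=(scc[0]=0,scc[1]=1,scc[2]=1,scc[3]=2,scc[4]=3,scc[5]=4,scc[6]=5,scc[7]=6,scc[8]=?)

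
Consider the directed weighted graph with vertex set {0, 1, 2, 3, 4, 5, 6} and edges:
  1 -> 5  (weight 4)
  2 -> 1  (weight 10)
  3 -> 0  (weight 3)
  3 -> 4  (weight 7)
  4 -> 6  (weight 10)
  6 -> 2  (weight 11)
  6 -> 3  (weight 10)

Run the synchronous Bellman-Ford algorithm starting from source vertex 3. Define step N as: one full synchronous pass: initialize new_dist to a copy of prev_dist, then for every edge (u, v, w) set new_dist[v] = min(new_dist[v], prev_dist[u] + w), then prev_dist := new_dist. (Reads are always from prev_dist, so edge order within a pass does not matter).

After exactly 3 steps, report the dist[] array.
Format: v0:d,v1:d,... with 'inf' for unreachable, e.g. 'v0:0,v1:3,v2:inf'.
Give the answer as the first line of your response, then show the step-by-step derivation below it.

v0:3,v1:inf,v2:28,v3:0,v4:7,v5:inf,v6:17

step 1: dist = v0:3,v1:inf,v2:inf,v3:0,v4:7,v5:inf,v6:inf
step 2: dist = v0:3,v1:inf,v2:inf,v3:0,v4:7,v5:inf,v6:17
step 3: dist = v0:3,v1:inf,v2:28,v3:0,v4:7,v5:inf,v6:17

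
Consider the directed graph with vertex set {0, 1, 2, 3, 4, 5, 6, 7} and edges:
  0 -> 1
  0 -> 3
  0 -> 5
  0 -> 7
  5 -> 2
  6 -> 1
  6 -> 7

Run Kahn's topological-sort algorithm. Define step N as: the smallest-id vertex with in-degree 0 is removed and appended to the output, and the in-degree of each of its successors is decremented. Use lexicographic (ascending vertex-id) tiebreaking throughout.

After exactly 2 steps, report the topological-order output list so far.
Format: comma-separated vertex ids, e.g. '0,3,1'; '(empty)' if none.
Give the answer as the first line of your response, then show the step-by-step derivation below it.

0,3

step 1: output 0; order=[0]; indeg=(0,1,1,0,0,0,0,1)
step 2: output 3; order=[0,3]; indeg=(0,1,1,0,0,0,0,1)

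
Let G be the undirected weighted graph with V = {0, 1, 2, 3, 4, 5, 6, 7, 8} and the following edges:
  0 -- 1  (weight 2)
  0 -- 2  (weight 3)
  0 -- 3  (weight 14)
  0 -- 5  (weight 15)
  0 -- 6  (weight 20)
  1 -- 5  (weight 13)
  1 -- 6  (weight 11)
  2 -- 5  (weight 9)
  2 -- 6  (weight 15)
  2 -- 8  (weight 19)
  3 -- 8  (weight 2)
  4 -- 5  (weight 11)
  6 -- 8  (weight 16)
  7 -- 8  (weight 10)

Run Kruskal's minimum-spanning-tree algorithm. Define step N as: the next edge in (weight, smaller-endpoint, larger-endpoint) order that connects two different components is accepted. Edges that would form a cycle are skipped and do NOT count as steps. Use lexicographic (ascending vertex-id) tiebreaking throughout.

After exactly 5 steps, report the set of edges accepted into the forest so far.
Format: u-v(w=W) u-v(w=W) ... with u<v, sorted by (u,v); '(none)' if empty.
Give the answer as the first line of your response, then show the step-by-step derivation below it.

0-1(w=2) 0-2(w=3) 2-5(w=9) 3-8(w=2) 7-8(w=10)

step 1: add edge 0-1 (w=2); MST = {0-1(w=2)}
step 2: add edge 3-8 (w=2); MST = {0-1(w=2) 3-8(w=2)}
step 3: add edge 0-2 (w=3); MST = {0-1(w=2) 0-2(w=3) 3-8(w=2)}
step 4: add edge 2-5 (w=9); MST = {0-1(w=2) 0-2(w=3) 2-5(w=9) 3-8(w=2)}
step 5: add edge 7-8 (w=10); MST = {0-1(w=2) 0-2(w=3) 2-5(w=9) 3-8(w=2) 7-8(w=10)}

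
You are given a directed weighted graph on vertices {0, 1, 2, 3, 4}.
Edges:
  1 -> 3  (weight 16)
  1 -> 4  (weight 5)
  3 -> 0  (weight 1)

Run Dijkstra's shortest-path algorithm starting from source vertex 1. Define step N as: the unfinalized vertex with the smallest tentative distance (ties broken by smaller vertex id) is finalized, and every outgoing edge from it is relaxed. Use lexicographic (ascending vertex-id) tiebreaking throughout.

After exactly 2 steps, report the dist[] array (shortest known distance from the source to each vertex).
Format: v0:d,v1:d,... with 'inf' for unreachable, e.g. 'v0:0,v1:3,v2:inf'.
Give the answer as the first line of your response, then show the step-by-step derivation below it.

v0:inf,v1:0,v2:inf,v3:16,v4:5

step 1: dist = v0:inf,v1:0,v2:inf,v3:16,v4:5
step 2: dist = v0:inf,v1:0,v2:inf,v3:16,v4:5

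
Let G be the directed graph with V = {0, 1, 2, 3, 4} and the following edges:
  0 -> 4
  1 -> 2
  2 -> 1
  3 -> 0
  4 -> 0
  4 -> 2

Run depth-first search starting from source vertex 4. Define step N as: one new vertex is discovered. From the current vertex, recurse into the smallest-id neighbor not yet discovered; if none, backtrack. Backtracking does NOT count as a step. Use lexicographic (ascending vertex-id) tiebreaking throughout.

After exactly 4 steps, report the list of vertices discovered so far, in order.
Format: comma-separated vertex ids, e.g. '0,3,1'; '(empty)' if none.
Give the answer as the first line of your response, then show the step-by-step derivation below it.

4,0,2,1

step 1: discover 4; path=4; order=4
step 2: discover 0; path=4>0; order=4,0
step 3: discover 2; path=4>2; order=4,0,2
step 4: discover 1; path=4>2>1; order=4,0,2,1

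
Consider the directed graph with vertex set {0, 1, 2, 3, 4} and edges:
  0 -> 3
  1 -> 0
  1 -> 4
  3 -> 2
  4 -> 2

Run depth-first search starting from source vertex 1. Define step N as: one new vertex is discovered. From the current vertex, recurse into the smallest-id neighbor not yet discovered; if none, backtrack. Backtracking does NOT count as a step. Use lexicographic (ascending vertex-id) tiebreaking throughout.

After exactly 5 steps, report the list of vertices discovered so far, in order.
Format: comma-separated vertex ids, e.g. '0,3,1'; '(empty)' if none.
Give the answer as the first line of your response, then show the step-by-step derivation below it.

1,0,3,2,4

step 1: discover 1; path=1; order=1
step 2: discover 0; path=1>0; order=1,0
step 3: discover 3; path=1>0>3; order=1,0,3
step 4: discover 2; path=1>0>3>2; order=1,0,3,2
step 5: discover 4; path=1>4; order=1,0,3,2,4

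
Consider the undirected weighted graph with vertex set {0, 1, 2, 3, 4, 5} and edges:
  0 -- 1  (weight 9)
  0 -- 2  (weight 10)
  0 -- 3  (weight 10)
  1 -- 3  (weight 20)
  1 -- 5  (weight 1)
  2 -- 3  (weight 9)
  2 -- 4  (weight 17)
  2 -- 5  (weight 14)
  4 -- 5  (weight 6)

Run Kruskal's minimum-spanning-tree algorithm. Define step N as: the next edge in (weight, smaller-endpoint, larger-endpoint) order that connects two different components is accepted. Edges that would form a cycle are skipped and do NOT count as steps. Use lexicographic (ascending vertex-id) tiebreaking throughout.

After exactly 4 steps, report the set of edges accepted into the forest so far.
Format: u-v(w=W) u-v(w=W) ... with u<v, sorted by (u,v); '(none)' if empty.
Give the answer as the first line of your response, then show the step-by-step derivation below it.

0-1(w=9) 1-5(w=1) 2-3(w=9) 4-5(w=6)

step 1: add edge 1-5 (w=1); MST = {1-5(w=1)}
step 2: add edge 4-5 (w=6); MST = {1-5(w=1) 4-5(w=6)}
step 3: add edge 0-1 (w=9); MST = {0-1(w=9) 1-5(w=1) 4-5(w=6)}
step 4: add edge 2-3 (w=9); MST = {0-1(w=9) 1-5(w=1) 2-3(w=9) 4-5(w=6)}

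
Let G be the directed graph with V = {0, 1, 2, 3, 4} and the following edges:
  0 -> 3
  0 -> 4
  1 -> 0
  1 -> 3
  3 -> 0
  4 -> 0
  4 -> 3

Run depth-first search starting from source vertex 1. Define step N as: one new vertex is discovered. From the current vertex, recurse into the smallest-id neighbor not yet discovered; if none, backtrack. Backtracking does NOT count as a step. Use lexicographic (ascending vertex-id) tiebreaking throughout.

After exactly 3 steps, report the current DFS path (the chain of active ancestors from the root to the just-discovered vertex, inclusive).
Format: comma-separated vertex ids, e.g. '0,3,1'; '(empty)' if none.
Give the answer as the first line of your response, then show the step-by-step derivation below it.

1,0,3

step 1: discover 1; path=1; order=1
step 2: discover 0; path=1>0; order=1,0
step 3: discover 3; path=1>0>3; order=1,0,3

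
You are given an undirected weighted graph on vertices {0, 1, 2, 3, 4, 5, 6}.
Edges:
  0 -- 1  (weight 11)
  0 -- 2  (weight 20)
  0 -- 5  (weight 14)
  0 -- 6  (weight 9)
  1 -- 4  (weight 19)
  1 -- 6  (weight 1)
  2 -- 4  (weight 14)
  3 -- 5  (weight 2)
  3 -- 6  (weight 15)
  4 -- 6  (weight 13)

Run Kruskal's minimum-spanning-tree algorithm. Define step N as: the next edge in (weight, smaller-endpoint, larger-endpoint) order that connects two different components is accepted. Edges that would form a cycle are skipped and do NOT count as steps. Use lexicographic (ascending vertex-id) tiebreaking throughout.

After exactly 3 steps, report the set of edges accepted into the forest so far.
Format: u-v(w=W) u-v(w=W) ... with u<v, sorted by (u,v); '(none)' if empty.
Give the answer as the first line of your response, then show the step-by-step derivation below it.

0-6(w=9) 1-6(w=1) 3-5(w=2)

step 1: add edge 1-6 (w=1); MST = {1-6(w=1)}
step 2: add edge 3-5 (w=2); MST = {1-6(w=1) 3-5(w=2)}
step 3: add edge 0-6 (w=9); MST = {0-6(w=9) 1-6(w=1) 3-5(w=2)}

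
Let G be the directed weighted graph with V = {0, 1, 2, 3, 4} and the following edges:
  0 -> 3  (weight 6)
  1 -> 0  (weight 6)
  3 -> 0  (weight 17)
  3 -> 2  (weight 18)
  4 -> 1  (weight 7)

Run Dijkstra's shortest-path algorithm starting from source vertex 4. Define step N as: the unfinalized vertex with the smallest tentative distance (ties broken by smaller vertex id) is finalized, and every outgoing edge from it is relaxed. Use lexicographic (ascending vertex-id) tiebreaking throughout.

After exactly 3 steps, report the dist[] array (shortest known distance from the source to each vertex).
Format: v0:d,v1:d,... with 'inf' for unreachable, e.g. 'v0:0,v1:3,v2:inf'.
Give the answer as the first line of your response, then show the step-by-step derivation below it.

v0:13,v1:7,v2:inf,v3:19,v4:0

step 1: dist = v0:inf,v1:7,v2:inf,v3:inf,v4:0
step 2: dist = v0:13,v1:7,v2:inf,v3:inf,v4:0
step 3: dist = v0:13,v1:7,v2:inf,v3:19,v4:0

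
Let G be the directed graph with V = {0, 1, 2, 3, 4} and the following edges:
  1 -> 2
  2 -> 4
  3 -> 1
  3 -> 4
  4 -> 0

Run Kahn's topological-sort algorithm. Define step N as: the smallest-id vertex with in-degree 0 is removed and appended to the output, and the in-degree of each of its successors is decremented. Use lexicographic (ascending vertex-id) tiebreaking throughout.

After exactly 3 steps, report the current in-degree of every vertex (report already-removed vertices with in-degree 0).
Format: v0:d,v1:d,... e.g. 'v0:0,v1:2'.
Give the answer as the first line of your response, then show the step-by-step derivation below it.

v0:1,v1:0,v2:0,v3:0,v4:0

step 1: output 3; order=[3]; indeg=(1,0,1,0,1)
step 2: output 1; order=[3,1]; indeg=(1,0,0,0,1)
step 3: output 2; order=[3,1,2]; indeg=(1,0,0,0,0)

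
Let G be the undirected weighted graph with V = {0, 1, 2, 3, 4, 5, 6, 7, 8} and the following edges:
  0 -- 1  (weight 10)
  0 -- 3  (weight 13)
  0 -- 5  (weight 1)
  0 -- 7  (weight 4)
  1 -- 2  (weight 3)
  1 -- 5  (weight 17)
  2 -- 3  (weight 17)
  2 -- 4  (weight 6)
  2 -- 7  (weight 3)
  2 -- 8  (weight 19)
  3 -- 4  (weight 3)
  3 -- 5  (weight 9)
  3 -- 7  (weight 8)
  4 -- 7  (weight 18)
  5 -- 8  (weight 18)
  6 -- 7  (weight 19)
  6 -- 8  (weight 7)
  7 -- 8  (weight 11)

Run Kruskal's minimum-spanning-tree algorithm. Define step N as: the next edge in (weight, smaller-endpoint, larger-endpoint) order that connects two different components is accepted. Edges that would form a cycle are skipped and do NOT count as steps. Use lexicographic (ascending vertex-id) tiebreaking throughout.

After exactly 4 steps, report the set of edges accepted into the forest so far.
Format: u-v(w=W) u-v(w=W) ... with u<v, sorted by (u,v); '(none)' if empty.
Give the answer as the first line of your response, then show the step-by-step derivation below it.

0-5(w=1) 1-2(w=3) 2-7(w=3) 3-4(w=3)

step 1: add edge 0-5 (w=1); MST = {0-5(w=1)}
step 2: add edge 1-2 (w=3); MST = {0-5(w=1) 1-2(w=3)}
step 3: add edge 2-7 (w=3); MST = {0-5(w=1) 1-2(w=3) 2-7(w=3)}
step 4: add edge 3-4 (w=3); MST = {0-5(w=1) 1-2(w=3) 2-7(w=3) 3-4(w=3)}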